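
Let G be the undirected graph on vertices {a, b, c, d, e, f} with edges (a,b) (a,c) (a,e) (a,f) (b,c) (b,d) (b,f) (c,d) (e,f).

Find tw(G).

A width-2 tree decomposition is:
Bags: B1 = {a, b, f}  B2 = {a, b, c}  B3 = {b, c, d}  B4 = {a, e, f}
Tree: B1–B2, B2–B3, B1–B4
Each bag holds 3 vertices, so the decomposition has width 2, which upper-bounds the treewidth. On the other hand G contains the 3-clique {b, c, d}. A clique must lie in a single bag of any decomposition, so no decomposition can have width below 2. Combining the bounds, tw(G) = 2.

2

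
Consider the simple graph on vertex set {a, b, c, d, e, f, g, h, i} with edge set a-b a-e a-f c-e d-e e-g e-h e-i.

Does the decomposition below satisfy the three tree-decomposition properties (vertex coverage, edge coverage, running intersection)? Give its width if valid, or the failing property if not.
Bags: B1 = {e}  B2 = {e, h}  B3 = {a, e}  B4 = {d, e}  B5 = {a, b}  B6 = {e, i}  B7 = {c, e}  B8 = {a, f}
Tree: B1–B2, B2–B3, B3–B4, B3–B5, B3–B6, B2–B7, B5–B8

No — vertex g appears in no bag.

A tree decomposition must satisfy three properties: every vertex lies in some bag; for every edge, both endpoints lie together in some bag; and for every vertex, the bags containing it form a connected subtree. Here vertex g appears in no bag, so the decomposition is invalid.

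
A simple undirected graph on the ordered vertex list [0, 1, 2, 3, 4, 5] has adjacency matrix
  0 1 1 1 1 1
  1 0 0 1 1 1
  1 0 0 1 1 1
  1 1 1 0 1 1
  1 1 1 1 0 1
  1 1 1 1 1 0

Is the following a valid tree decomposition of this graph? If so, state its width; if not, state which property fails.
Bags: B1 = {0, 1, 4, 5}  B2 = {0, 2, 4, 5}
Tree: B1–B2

No — vertex 3 appears in no bag.

A tree decomposition must satisfy three properties: every vertex lies in some bag; for every edge, both endpoints lie together in some bag; and for every vertex, the bags containing it form a connected subtree. Here vertex 3 appears in no bag, so the decomposition is invalid.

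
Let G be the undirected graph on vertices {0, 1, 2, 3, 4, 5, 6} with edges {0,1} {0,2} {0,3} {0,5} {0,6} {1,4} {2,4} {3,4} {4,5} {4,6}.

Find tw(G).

2

A width-2 tree decomposition is:
Bags: B1 = {0, 4, 5}  B2 = {0, 2, 4}  B3 = {0, 4, 6}  B4 = {0, 1, 4}  B5 = {0, 3, 4}
Tree: B1–B2, B2–B3, B3–B4, B4–B5
Every bag has size at most 3, so the width is 3 − 1 = 2 and tw(G) ≤ 2. The edges 4–5–0–2–4 form a cycle, so G is not a tree and its treewidth is at least 2. Therefore the treewidth is 2.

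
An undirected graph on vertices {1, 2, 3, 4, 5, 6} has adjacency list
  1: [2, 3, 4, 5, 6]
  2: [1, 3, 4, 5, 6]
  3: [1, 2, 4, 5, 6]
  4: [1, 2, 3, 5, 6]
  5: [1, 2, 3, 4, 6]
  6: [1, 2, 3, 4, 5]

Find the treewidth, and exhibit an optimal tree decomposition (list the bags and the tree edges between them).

Treewidth 5.
Bags: B1 = {1, 2, 3, 4, 5, 6}
Tree: (single bag)

With just one bag of size 6, the width is 6 − 1 = 5, so tw(G) ≤ 5. Conversely, {1, 2, 3, 4, 5, 6} is a clique of size 6, and the vertices of any clique must share a bag in every tree decomposition; so some bag has ≥ 6 vertices and tw(G) ≥ 5. Combining the bounds, tw(G) = 5.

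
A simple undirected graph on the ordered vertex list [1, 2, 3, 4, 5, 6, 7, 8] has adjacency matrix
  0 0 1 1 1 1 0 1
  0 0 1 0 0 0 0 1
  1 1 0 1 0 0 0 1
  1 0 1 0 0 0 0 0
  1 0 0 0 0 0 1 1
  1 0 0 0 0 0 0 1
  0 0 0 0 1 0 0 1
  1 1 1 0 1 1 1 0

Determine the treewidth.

A width-2 tree decomposition is:
Bags: B1 = {1, 3, 4}  B2 = {1, 3, 8}  B3 = {1, 5, 8}  B4 = {2, 3, 8}  B5 = {1, 6, 8}  B6 = {5, 7, 8}
Tree: B1–B2, B2–B3, B2–B4, B2–B5, B3–B6
Every bag has size at most 3, so the width is 3 − 1 = 2 and tw(G) ≤ 2. For the lower bound, the 3 vertices {1, 3, 8} are pairwise adjacent, and any tree decomposition puts a clique entirely inside one bag — forcing width ≥ 2. Hence tw(G) = 2 exactly.

2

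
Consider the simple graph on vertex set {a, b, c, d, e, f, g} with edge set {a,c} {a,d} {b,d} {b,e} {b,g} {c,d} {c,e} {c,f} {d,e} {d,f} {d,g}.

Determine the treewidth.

2

A width-2 tree decomposition is:
Bags: B1 = {b, d, e}  B2 = {b, d, g}  B3 = {c, d, e}  B4 = {c, d, f}  B5 = {a, c, d}
Tree: B1–B2, B1–B3, B3–B4, B4–B5
Each bag holds 3 vertices, so the decomposition has width 2, which upper-bounds the treewidth. For the lower bound, the 3 vertices {b, d, g} are pairwise adjacent, and any tree decomposition puts a clique entirely inside one bag — forcing width ≥ 2. Combining the bounds, tw(G) = 2.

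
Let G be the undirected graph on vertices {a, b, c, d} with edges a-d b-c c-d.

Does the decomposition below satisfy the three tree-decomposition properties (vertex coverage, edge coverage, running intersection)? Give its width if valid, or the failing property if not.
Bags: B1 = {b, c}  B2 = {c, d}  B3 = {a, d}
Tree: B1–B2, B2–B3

Every vertex of G appears in some bag (union = {a, b, c, d}); every edge is covered by a bag; and for each vertex v the set of bags containing v is connected in the bag tree. The decomposition is therefore valid. The largest bag has 2 vertices, so the width is 1.

Yes; width 1.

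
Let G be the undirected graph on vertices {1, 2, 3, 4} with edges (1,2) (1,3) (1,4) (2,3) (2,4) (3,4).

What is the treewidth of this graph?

3

A width-3 tree decomposition is:
Bags: B1 = {1, 2, 3, 4}
Tree: (single bag)
A single bag containing all 4 vertices is trivially a valid decomposition of width 3. On the other hand G contains the 4-clique {1, 2, 3, 4}. A clique must lie in a single bag of any decomposition, so no decomposition can have width below 3. Hence tw(G) = 3 exactly.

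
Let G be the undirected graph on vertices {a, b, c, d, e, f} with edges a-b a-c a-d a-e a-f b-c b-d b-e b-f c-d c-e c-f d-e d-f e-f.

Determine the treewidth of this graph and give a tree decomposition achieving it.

With just one bag of size 6, the width is 6 − 1 = 5, so tw(G) ≤ 5. On the other hand G contains the 6-clique {a, b, c, d, e, f}. A clique must lie in a single bag of any decomposition, so no decomposition can have width below 5. Therefore the treewidth is 5.

Treewidth 5.
One such decomposition:
Bags: B1 = {a, b, c, d, e, f}
Tree: (single bag)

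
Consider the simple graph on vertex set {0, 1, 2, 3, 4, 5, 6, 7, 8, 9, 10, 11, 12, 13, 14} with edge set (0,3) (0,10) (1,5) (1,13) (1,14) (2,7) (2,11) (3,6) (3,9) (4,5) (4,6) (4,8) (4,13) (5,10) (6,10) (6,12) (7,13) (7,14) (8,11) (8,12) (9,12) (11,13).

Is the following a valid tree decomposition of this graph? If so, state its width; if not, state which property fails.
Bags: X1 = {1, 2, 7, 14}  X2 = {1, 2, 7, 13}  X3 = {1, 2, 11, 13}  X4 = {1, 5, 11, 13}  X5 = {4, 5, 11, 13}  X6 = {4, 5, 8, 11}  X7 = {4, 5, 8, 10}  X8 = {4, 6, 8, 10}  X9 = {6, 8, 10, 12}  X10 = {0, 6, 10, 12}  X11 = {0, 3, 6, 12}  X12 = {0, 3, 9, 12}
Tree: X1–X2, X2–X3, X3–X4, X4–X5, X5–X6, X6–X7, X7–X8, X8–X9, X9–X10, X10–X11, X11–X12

Yes; width 3.

Every vertex of G appears in some bag (union = {0, 1, 2, 3, 4, 5, 6, 7, 8, 9, 10, 11, 12, 13, 14}); every edge is covered by a bag; and for each vertex v the set of bags containing v is connected in the bag tree. The decomposition is therefore valid. The largest bag has 4 vertices, so the width is 3.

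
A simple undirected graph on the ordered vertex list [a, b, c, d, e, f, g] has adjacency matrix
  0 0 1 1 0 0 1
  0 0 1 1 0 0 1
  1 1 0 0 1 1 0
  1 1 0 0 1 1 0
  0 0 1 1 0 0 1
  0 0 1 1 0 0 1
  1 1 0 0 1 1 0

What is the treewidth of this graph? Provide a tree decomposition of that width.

Treewidth 3.
One such decomposition:
Bags: B1 = {c, d, e, g}  B2 = {a, c, d, g}  B3 = {b, c, d, g}  B4 = {c, d, f, g}
Tree: B1–B2, B2–B3, B3–B4

The largest bag has 4 vertices, giving width 3; this decomposition certifies tw(G) ≤ 3. For the lower bound: the 4 vertex sets {d,e}, {a,g}, {c}, {b} are disjoint, each induces a connected subgraph, and every pair is joined by at least one edge of G. Contracting each set to a single vertex therefore yields K_{4} as a minor, and since treewidth is minor-monotone, tw(G) ≥ tw(K_{4}) = 3. Therefore the treewidth is 3.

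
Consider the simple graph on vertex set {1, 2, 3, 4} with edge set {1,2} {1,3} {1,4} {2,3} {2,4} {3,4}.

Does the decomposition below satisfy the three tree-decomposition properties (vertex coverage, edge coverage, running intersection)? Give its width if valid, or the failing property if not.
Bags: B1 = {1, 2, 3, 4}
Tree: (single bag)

Every vertex of G appears in some bag (union = {1, 2, 3, 4}); every edge is covered by a bag; and for each vertex v the set of bags containing v is connected in the bag tree. The decomposition is therefore valid. The largest bag has 4 vertices, so the width is 3.

Yes; width 3.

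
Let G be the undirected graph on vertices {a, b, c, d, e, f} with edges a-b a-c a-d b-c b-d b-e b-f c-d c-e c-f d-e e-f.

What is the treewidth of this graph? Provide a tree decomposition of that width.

Treewidth 3.
Bags: B1 = {b, c, d, e}  B2 = {a, b, c, d}  B3 = {b, c, e, f}
Tree: B1–B2, B1–B3

The largest bag has 4 vertices, giving width 3; this decomposition certifies tw(G) ≤ 3. For the lower bound, the 4 vertices {b, c, d, e} are pairwise adjacent, and any tree decomposition puts a clique entirely inside one bag — forcing width ≥ 3. Hence tw(G) = 3 exactly.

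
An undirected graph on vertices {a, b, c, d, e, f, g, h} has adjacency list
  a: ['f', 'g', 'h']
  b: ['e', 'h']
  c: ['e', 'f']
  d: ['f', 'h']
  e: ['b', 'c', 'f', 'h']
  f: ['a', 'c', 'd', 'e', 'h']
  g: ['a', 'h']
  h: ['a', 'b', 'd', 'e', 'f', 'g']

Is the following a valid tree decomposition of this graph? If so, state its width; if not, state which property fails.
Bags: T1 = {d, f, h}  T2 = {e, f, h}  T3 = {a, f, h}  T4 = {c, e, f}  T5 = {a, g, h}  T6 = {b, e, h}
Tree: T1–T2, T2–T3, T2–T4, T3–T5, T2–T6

Yes; width 2.

Checking the three conditions: (i) the bags cover all of {a, b, c, d, e, f, g, h}; (ii) for each edge, some bag contains both endpoints; (iii) the bags containing any fixed vertex form a subtree. All hold, so the decomposition is valid with width 3 − 1 = 2.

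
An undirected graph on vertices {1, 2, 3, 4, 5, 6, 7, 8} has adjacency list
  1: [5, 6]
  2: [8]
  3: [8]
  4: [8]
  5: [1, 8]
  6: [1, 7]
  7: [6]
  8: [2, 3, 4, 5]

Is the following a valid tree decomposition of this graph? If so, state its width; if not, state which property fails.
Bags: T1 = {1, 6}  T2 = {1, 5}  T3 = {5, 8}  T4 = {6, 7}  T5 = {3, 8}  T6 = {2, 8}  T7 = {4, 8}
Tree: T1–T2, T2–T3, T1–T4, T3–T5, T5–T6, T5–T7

Yes; width 1.

Checking the three conditions: (i) the bags cover all of {1, 2, 3, 4, 5, 6, 7, 8}; (ii) for each edge, some bag contains both endpoints; (iii) the bags containing any fixed vertex form a subtree. All hold, so the decomposition is valid with width 2 − 1 = 1.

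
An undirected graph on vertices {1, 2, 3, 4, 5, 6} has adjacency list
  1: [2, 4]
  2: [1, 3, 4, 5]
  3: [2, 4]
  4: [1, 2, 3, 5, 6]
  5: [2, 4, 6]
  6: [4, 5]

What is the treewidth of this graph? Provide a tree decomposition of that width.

Each bag holds 3 vertices, so the decomposition has width 2, which upper-bounds the treewidth. For the lower bound, the 3 vertices {1, 2, 4} are pairwise adjacent, and any tree decomposition puts a clique entirely inside one bag — forcing width ≥ 2. Combining the bounds, tw(G) = 2.

Treewidth 2.
One optimal decomposition is:
Bags: B1 = {4, 5, 6}  B2 = {2, 4, 5}  B3 = {2, 3, 4}  B4 = {1, 2, 4}
Tree: B1–B2, B2–B3, B3–B4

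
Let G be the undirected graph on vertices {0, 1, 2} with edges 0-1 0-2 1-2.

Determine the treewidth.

A width-2 tree decomposition is:
Bags: B1 = {0, 1, 2}
Tree: (single bag)
A single bag containing all 3 vertices is trivially a valid decomposition of width 2. Conversely, {0, 1, 2} is a clique of size 3, and the vertices of any clique must share a bag in every tree decomposition; so some bag has ≥ 3 vertices and tw(G) ≥ 2. The upper and lower bounds meet at 2, so that is the treewidth.

2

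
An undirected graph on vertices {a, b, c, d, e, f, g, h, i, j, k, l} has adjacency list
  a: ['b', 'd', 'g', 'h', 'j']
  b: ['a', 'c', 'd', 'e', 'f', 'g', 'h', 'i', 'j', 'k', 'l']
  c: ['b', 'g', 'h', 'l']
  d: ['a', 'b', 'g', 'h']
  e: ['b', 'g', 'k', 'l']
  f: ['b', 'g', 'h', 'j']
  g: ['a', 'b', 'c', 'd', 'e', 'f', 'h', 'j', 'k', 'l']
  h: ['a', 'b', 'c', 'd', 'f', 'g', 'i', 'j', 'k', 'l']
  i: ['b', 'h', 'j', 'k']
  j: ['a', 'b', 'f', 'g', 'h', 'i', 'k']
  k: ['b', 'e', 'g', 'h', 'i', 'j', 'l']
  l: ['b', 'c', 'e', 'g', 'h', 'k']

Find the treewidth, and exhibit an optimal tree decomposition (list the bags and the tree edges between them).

Treewidth 4.
Bags: B1 = {b, g, h, k, l}  B2 = {b, g, h, j, k}  B3 = {a, b, g, h, j}  B4 = {b, e, g, k, l}  B5 = {b, f, g, h, j}  B6 = {b, c, g, h, l}  B7 = {b, h, i, j, k}  B8 = {a, b, d, g, h}
Tree: B1–B2, B2–B3, B1–B4, B2–B5, B1–B6, B2–B7, B3–B8

Each bag holds 5 vertices, so the decomposition has width 4, which upper-bounds the treewidth. For the lower bound, the 5 vertices {b, e, g, k, l} are pairwise adjacent, and any tree decomposition puts a clique entirely inside one bag — forcing width ≥ 4. The upper and lower bounds meet at 4, so that is the treewidth.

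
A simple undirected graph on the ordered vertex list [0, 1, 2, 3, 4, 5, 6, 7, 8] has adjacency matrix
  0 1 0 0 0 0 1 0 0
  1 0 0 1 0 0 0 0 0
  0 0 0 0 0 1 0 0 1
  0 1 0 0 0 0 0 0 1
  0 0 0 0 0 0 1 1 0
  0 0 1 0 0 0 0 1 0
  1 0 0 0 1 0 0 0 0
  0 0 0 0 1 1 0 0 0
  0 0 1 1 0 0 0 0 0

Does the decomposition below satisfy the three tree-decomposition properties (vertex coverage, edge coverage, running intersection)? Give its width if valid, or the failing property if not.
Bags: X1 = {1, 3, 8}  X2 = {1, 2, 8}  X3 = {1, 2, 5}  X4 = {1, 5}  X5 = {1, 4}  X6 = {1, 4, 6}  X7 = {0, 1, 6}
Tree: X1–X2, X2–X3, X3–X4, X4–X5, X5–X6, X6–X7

No — vertex 7 appears in no bag.

A tree decomposition must satisfy three properties: every vertex lies in some bag; for every edge, both endpoints lie together in some bag; and for every vertex, the bags containing it form a connected subtree. Here vertex 7 appears in no bag, so the decomposition is invalid.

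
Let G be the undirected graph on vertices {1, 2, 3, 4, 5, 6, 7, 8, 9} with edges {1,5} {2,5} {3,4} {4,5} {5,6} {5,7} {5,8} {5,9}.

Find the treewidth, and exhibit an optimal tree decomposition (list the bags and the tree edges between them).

Treewidth 1.
Bags: B1 = {2, 5}  B2 = {4, 5}  B3 = {5, 9}  B4 = {1, 5}  B5 = {3, 4}  B6 = {5, 8}  B7 = {5, 7}  B8 = {5, 6}
Tree: B1–B2, B2–B3, B2–B4, B2–B5, B1–B6, B1–B7, B6–B8

Every bag has size at most 2, so the width is 2 − 1 = 1 and tw(G) ≤ 1. Since G has at least one edge (e.g. 2–5), it is not an edgeless graph, so tw(G) ≥ 1. Hence tw(G) = 1 exactly.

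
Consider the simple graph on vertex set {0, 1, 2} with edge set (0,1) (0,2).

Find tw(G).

A width-1 tree decomposition is:
Bags: B1 = {0, 2}  B2 = {0, 1}
Tree: B1–B2
Every bag has size at most 2, so the width is 2 − 1 = 1 and tw(G) ≤ 1. Any graph with an edge has treewidth ≥ 1, and G has the edge 0–2. The upper and lower bounds meet at 1, so that is the treewidth.

1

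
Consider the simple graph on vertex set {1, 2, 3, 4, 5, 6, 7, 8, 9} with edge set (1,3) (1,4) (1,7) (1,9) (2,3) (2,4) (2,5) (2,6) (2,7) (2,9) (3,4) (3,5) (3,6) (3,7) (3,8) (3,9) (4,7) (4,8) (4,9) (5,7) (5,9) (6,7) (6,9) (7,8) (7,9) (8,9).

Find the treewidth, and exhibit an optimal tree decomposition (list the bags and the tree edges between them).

Treewidth 4.
Bags: B1 = {2, 3, 5, 7, 9}  B2 = {2, 3, 4, 7, 9}  B3 = {2, 3, 6, 7, 9}  B4 = {3, 4, 7, 8, 9}  B5 = {1, 3, 4, 7, 9}
Tree: B1–B2, B1–B3, B2–B4, B2–B5

Each bag holds 5 vertices, so the decomposition has width 4, which upper-bounds the treewidth. Conversely, {3, 4, 7, 8, 9} is a clique of size 5, and the vertices of any clique must share a bag in every tree decomposition; so some bag has ≥ 5 vertices and tw(G) ≥ 4. Therefore the treewidth is 4.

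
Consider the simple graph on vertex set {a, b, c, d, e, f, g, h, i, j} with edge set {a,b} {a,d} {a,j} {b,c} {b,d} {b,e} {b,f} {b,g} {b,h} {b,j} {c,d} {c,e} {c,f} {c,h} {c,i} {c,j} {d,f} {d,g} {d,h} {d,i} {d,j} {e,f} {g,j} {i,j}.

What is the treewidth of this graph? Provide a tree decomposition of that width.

Each bag holds 4 vertices, so the decomposition has width 3, which upper-bounds the treewidth. Conversely, {b, d, g, j} is a clique of size 4, and the vertices of any clique must share a bag in every tree decomposition; so some bag has ≥ 4 vertices and tw(G) ≥ 3. Hence tw(G) = 3 exactly.

Treewidth 3.
Bags: B1 = {b, c, d, j}  B2 = {b, c, d, f}  B3 = {b, c, d, h}  B4 = {a, b, d, j}  B5 = {c, d, i, j}  B6 = {b, d, g, j}  B7 = {b, c, e, f}
Tree: B1–B2, B1–B3, B1–B4, B1–B5, B1–B6, B2–B7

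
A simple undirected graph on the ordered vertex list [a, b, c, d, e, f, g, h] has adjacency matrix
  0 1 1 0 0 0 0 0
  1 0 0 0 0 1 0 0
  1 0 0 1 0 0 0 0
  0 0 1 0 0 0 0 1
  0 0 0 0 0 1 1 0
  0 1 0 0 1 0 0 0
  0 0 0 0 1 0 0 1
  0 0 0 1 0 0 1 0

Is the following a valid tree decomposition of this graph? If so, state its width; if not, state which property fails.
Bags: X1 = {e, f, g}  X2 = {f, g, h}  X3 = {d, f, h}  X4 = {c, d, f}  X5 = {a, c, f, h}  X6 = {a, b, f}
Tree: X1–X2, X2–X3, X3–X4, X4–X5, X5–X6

A tree decomposition must satisfy three properties: every vertex lies in some bag; for every edge, both endpoints lie together in some bag; and for every vertex, the bags containing it form a connected subtree. Here bags containing vertex h are not connected in the tree, so the decomposition is invalid.

No — bags containing vertex h are not connected in the tree.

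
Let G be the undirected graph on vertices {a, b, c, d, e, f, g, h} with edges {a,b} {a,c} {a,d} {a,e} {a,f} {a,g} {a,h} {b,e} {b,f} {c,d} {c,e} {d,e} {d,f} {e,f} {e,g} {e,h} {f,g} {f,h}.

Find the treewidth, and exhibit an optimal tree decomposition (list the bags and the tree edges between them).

Treewidth 3.
Bags: B1 = {a, e, f, g}  B2 = {a, e, f, h}  B3 = {a, d, e, f}  B4 = {a, c, d, e}  B5 = {a, b, e, f}
Tree: B1–B2, B2–B3, B3–B4, B2–B5

Every bag has size at most 4, so the width is 4 − 1 = 3 and tw(G) ≤ 3. For the lower bound, the 4 vertices {a, c, d, e} are pairwise adjacent, and any tree decomposition puts a clique entirely inside one bag — forcing width ≥ 3. The upper and lower bounds meet at 3, so that is the treewidth.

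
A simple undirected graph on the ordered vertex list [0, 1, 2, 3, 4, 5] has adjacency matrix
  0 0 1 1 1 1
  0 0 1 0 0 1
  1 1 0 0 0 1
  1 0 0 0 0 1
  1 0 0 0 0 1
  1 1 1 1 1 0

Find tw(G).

A width-2 tree decomposition is:
Bags: B1 = {0, 4, 5}  B2 = {0, 2, 5}  B3 = {0, 3, 5}  B4 = {1, 2, 5}
Tree: B1–B2, B2–B3, B2–B4
Each bag holds 3 vertices, so the decomposition has width 2, which upper-bounds the treewidth. Conversely, {0, 2, 5} is a clique of size 3, and the vertices of any clique must share a bag in every tree decomposition; so some bag has ≥ 3 vertices and tw(G) ≥ 2. Therefore the treewidth is 2.

2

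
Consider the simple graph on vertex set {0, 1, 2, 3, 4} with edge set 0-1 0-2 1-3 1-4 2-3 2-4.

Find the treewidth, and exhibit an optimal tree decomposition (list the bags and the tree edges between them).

Every bag has size at most 3, so the width is 3 − 1 = 2 and tw(G) ≤ 2. Since 2–0–1–3–2 is a cycle in G, G is not acyclic. Forests are exactly the graphs of treewidth ≤ 1, so tw(G) ≥ 2. Therefore the treewidth is 2.

Treewidth 2.
Bags: B1 = {0, 1, 2}  B2 = {1, 2, 3}  B3 = {1, 2, 4}
Tree: B1–B2, B2–B3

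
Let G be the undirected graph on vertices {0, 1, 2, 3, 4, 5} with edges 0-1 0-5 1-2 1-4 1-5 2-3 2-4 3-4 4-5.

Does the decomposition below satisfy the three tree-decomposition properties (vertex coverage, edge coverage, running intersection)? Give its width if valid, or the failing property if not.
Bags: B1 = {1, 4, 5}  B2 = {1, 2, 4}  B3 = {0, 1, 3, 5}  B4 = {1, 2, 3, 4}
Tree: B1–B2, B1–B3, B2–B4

No — bags containing vertex 3 are not connected in the tree.

A tree decomposition must satisfy three properties: every vertex lies in some bag; for every edge, both endpoints lie together in some bag; and for every vertex, the bags containing it form a connected subtree. Here bags containing vertex 3 are not connected in the tree, so the decomposition is invalid.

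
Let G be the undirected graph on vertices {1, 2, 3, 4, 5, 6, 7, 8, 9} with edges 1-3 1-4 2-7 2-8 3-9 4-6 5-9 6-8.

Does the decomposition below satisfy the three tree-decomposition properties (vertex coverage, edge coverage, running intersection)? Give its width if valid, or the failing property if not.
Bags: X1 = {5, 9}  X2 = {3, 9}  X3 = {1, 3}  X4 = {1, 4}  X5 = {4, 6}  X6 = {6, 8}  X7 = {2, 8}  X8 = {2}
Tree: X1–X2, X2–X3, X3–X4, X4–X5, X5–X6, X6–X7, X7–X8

No — vertex 7 appears in no bag.

A tree decomposition must satisfy three properties: every vertex lies in some bag; for every edge, both endpoints lie together in some bag; and for every vertex, the bags containing it form a connected subtree. Here vertex 7 appears in no bag, so the decomposition is invalid.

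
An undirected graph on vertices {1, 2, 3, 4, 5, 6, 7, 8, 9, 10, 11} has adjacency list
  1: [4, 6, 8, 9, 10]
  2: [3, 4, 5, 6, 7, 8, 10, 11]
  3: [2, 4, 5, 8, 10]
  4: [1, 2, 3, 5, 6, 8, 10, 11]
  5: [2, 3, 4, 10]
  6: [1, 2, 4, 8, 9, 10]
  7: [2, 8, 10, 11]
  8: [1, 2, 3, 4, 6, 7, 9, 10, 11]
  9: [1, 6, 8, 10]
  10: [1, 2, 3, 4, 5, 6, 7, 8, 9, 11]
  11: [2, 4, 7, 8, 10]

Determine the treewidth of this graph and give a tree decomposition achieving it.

Treewidth 4.
One optimal decomposition is:
Bags: B1 = {2, 3, 4, 5, 10}  B2 = {2, 3, 4, 8, 10}  B3 = {2, 4, 6, 8, 10}  B4 = {2, 4, 8, 10, 11}  B5 = {2, 7, 8, 10, 11}  B6 = {1, 4, 6, 8, 10}  B7 = {1, 6, 8, 9, 10}
Tree: B1–B2, B2–B3, B3–B4, B4–B5, B3–B6, B6–B7

Every bag has size at most 5, so the width is 5 − 1 = 4 and tw(G) ≤ 4. For the lower bound, the 5 vertices {1, 6, 8, 9, 10} are pairwise adjacent, and any tree decomposition puts a clique entirely inside one bag — forcing width ≥ 4. Hence tw(G) = 4 exactly.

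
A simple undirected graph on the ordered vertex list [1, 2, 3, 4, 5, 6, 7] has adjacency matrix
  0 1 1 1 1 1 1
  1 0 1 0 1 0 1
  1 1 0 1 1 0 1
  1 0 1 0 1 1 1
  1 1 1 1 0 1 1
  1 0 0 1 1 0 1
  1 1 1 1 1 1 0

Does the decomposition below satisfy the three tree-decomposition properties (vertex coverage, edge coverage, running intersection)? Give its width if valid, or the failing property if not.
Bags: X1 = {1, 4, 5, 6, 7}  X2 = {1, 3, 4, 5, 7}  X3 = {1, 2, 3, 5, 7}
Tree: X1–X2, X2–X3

Vertex coverage: the bags together contain {1, 2, 3, 4, 5, 6, 7}, the full vertex set. Edge coverage: each edge of G has both endpoints in at least one bag. Running intersection: for every vertex, the bags containing it form a connected subtree. All three properties hold, so this is a valid tree decomposition of width max|bag| − 1 = 4, and hence tw(G) ≤ 4.

Yes; width 4.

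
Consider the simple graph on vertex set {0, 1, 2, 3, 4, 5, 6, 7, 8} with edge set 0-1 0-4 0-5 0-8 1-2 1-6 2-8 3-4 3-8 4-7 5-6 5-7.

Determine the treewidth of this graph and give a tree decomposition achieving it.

Each bag holds 4 vertices, so the decomposition has width 3, which upper-bounds the treewidth. For the lower bound: the 4 vertex sets {5,6,7}, {1}, {0}, {2,3,4,8} are disjoint, each induces a connected subgraph, and every pair is joined by at least one edge of G. Contracting each set to a single vertex therefore yields K_{4} as a minor, and since treewidth is minor-monotone, tw(G) ≥ tw(K_{4}) = 3. Combining the bounds, tw(G) = 3.

Treewidth 3.
One such decomposition:
Bags: B1 = {1, 5, 6, 7}  B2 = {0, 1, 5, 7}  B3 = {0, 1, 4, 7}  B4 = {0, 1, 2, 4}  B5 = {0, 2, 4, 8}  B6 = {2, 3, 4, 8}
Tree: B1–B2, B2–B3, B3–B4, B4–B5, B5–B6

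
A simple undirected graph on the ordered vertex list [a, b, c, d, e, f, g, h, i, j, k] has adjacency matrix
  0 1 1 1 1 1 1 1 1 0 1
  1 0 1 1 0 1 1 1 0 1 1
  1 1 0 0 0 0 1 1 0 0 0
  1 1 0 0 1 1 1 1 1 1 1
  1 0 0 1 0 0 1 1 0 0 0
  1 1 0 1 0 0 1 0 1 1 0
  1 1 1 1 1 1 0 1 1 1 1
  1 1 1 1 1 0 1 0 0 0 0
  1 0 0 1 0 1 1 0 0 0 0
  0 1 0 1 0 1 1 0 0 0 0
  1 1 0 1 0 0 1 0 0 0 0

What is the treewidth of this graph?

4

A width-4 tree decomposition is:
Bags: B1 = {a, b, d, g, h}  B2 = {a, b, d, f, g}  B3 = {a, d, e, g, h}  B4 = {a, b, d, g, k}  B5 = {a, b, c, g, h}  B6 = {b, d, f, g, j}  B7 = {a, d, f, g, i}
Tree: B1–B2, B1–B3, B1–B4, B1–B5, B2–B6, B2–B7
The largest bag has 5 vertices, giving width 4; this decomposition certifies tw(G) ≤ 4. For the lower bound, the 5 vertices {b, d, f, g, j} are pairwise adjacent, and any tree decomposition puts a clique entirely inside one bag — forcing width ≥ 4. Combining the bounds, tw(G) = 4.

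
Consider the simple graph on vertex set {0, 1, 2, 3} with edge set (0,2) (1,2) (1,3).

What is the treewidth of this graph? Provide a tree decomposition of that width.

Each bag holds 2 vertices, so the decomposition has width 1, which upper-bounds the treewidth. Any graph with an edge has treewidth ≥ 1, and G has the edge 0–2. Combining the bounds, tw(G) = 1.

Treewidth 1.
Bags: B1 = {0, 2}  B2 = {1, 2}  B3 = {1, 3}
Tree: B1–B2, B2–B3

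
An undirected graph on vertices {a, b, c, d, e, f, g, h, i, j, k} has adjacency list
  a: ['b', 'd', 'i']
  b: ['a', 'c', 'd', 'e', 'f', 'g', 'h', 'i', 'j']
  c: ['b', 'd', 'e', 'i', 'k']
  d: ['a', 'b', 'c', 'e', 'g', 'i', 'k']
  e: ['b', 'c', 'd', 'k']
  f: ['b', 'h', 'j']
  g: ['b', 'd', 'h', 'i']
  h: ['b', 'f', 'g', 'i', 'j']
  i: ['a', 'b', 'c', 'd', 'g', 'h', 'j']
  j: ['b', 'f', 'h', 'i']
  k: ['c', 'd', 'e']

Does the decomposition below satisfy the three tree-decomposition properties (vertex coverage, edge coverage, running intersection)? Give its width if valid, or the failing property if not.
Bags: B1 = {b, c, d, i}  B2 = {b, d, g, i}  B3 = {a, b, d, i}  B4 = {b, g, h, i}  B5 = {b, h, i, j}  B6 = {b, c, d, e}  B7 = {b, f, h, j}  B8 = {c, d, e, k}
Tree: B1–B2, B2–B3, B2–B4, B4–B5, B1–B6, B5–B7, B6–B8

Vertex coverage: the bags together contain {a, b, c, d, e, f, g, h, i, j, k}, the full vertex set. Edge coverage: each edge of G has both endpoints in at least one bag. Running intersection: for every vertex, the bags containing it form a connected subtree. All three properties hold, so this is a valid tree decomposition of width max|bag| − 1 = 3, and hence tw(G) ≤ 3.

Yes; width 3.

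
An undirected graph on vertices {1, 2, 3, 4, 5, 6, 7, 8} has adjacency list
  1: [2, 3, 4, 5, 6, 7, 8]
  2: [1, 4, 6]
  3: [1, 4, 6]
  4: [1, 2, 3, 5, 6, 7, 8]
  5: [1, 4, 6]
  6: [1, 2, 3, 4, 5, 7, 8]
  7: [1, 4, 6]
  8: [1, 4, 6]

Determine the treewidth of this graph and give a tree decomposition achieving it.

Each bag holds 4 vertices, so the decomposition has width 3, which upper-bounds the treewidth. Conversely, {1, 2, 4, 6} is a clique of size 4, and the vertices of any clique must share a bag in every tree decomposition; so some bag has ≥ 4 vertices and tw(G) ≥ 3. Hence tw(G) = 3 exactly.

Treewidth 3.
Bags: B1 = {1, 4, 6, 7}  B2 = {1, 2, 4, 6}  B3 = {1, 3, 4, 6}  B4 = {1, 4, 6, 8}  B5 = {1, 4, 5, 6}
Tree: B1–B2, B1–B3, B2–B4, B2–B5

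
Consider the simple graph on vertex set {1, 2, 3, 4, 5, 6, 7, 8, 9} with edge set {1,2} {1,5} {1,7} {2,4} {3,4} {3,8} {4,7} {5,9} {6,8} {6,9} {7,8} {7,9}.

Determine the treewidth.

A width-3 tree decomposition is:
Bags: B1 = {5, 6, 8, 9}  B2 = {5, 7, 8, 9}  B3 = {1, 5, 7, 8}  B4 = {1, 3, 7, 8}  B5 = {1, 3, 4, 7}  B6 = {1, 2, 3, 4}
Tree: B1–B2, B2–B3, B3–B4, B4–B5, B5–B6
Every bag has size at most 4, so the width is 4 − 1 = 3 and tw(G) ≤ 3. For the lower bound: the 4 vertex sets {5,6,9}, {8}, {7}, {1,2,3,4} are disjoint, each induces a connected subgraph, and every pair is joined by at least one edge of G. Contracting each set to a single vertex therefore yields K_{4} as a minor, and since treewidth is minor-monotone, tw(G) ≥ tw(K_{4}) = 3. Combining the bounds, tw(G) = 3.

3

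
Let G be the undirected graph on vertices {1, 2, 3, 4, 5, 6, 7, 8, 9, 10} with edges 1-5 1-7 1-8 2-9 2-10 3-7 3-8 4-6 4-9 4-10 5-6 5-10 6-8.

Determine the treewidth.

2

A width-2 tree decomposition is:
Bags: B1 = {2, 4, 9}  B2 = {2, 4, 10}  B3 = {4, 6, 10}  B4 = {5, 6, 10}  B5 = {5, 6, 8}  B6 = {1, 5, 8}  B7 = {1, 3, 8}  B8 = {1, 3, 7}
Tree: B1–B2, B2–B3, B3–B4, B4–B5, B5–B6, B6–B7, B7–B8
The largest bag has 3 vertices, giving width 2; this decomposition certifies tw(G) ≤ 2. For the lower bound, G contains the cycle 9–2–10–4–9, so G is not a forest; only forests have treewidth ≤ 1, hence tw(G) ≥ 2. Hence tw(G) = 2 exactly.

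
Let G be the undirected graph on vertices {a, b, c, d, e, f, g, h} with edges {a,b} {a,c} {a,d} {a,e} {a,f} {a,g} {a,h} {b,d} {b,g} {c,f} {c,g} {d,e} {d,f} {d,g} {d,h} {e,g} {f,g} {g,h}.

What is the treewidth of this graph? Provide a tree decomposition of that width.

Treewidth 3.
Bags: B1 = {a, d, f, g}  B2 = {a, d, e, g}  B3 = {a, c, f, g}  B4 = {a, d, g, h}  B5 = {a, b, d, g}
Tree: B1–B2, B1–B3, B2–B4, B4–B5

Every bag has size at most 4, so the width is 4 − 1 = 3 and tw(G) ≤ 3. Conversely, {a, d, e, g} is a clique of size 4, and the vertices of any clique must share a bag in every tree decomposition; so some bag has ≥ 4 vertices and tw(G) ≥ 3. The upper and lower bounds meet at 3, so that is the treewidth.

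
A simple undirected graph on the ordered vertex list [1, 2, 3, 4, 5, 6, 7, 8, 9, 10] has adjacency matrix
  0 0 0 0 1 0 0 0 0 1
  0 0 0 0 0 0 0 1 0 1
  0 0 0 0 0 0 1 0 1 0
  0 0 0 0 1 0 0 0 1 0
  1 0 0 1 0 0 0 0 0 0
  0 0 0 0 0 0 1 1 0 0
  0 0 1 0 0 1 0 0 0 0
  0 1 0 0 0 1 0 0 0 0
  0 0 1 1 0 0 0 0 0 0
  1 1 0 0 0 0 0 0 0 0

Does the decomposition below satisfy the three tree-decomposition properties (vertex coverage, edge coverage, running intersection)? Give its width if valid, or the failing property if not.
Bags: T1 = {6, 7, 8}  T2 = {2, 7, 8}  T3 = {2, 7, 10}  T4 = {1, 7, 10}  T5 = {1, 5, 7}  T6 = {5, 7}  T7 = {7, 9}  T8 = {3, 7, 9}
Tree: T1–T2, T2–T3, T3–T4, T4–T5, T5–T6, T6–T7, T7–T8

A tree decomposition must satisfy three properties: every vertex lies in some bag; for every edge, both endpoints lie together in some bag; and for every vertex, the bags containing it form a connected subtree. Here vertex 4 appears in no bag, so the decomposition is invalid.

No — vertex 4 appears in no bag.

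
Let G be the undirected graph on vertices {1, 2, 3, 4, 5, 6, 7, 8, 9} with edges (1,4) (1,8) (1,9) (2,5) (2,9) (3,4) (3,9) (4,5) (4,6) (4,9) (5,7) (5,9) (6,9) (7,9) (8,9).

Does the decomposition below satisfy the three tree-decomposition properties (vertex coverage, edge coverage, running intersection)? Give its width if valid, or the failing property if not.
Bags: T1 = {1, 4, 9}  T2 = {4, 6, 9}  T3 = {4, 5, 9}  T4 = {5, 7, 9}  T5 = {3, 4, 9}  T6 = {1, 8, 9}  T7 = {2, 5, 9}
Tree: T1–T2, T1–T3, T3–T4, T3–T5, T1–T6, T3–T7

Every vertex of G appears in some bag (union = {1, 2, 3, 4, 5, 6, 7, 8, 9}); every edge is covered by a bag; and for each vertex v the set of bags containing v is connected in the bag tree. The decomposition is therefore valid. The largest bag has 3 vertices, so the width is 2.

Yes; width 2.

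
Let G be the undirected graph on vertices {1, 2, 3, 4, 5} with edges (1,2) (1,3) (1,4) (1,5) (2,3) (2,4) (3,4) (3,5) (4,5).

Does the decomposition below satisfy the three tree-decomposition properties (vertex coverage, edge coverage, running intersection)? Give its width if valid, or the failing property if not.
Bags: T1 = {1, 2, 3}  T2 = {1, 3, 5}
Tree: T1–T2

No — vertex 4 appears in no bag.

A tree decomposition must satisfy three properties: every vertex lies in some bag; for every edge, both endpoints lie together in some bag; and for every vertex, the bags containing it form a connected subtree. Here vertex 4 appears in no bag, so the decomposition is invalid.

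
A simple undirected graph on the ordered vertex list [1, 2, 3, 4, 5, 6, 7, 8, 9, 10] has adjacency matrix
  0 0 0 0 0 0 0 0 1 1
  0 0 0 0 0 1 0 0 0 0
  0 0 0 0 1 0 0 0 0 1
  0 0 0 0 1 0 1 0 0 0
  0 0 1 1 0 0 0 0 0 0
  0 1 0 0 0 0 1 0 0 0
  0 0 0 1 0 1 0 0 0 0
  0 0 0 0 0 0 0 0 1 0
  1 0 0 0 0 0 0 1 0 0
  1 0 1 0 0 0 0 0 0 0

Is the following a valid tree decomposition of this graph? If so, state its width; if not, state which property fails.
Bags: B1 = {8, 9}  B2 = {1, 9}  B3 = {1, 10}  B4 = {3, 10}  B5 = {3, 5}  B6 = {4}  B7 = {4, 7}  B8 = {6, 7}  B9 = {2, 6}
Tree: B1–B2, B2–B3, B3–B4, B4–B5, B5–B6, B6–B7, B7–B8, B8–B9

No — edge (5,4) lies in no bag.

A tree decomposition must satisfy three properties: every vertex lies in some bag; for every edge, both endpoints lie together in some bag; and for every vertex, the bags containing it form a connected subtree. Here edge (5,4) lies in no bag, so the decomposition is invalid.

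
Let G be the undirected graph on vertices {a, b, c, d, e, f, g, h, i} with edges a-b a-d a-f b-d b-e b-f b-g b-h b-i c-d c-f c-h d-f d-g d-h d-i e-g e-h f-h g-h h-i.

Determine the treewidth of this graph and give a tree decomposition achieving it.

Every bag has size at most 4, so the width is 4 − 1 = 3 and tw(G) ≤ 3. For the lower bound, the 4 vertices {c, d, f, h} are pairwise adjacent, and any tree decomposition puts a clique entirely inside one bag — forcing width ≥ 3. Therefore the treewidth is 3.

Treewidth 3.
One optimal decomposition is:
Bags: B1 = {a, b, d, f}  B2 = {b, d, f, h}  B3 = {c, d, f, h}  B4 = {b, d, g, h}  B5 = {b, e, g, h}  B6 = {b, d, h, i}
Tree: B1–B2, B2–B3, B2–B4, B4–B5, B4–B6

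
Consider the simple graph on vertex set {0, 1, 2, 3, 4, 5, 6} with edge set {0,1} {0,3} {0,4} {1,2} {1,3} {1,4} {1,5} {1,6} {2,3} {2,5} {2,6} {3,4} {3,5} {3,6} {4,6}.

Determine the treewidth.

3

A width-3 tree decomposition is:
Bags: B1 = {0, 1, 3, 4}  B2 = {1, 3, 4, 6}  B3 = {1, 2, 3, 6}  B4 = {1, 2, 3, 5}
Tree: B1–B2, B2–B3, B3–B4
Each bag holds 4 vertices, so the decomposition has width 3, which upper-bounds the treewidth. On the other hand G contains the 4-clique {0, 1, 3, 4}. A clique must lie in a single bag of any decomposition, so no decomposition can have width below 3. Therefore the treewidth is 3.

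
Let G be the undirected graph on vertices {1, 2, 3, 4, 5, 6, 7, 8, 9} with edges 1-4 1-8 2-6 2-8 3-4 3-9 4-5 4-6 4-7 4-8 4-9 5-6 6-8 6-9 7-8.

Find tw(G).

A width-2 tree decomposition is:
Bags: B1 = {4, 6, 9}  B2 = {4, 6, 8}  B3 = {3, 4, 9}  B4 = {1, 4, 8}  B5 = {4, 7, 8}  B6 = {2, 6, 8}  B7 = {4, 5, 6}
Tree: B1–B2, B1–B3, B2–B4, B2–B5, B2–B6, B1–B7
Each bag holds 3 vertices, so the decomposition has width 2, which upper-bounds the treewidth. Conversely, {2, 6, 8} is a clique of size 3, and the vertices of any clique must share a bag in every tree decomposition; so some bag has ≥ 3 vertices and tw(G) ≥ 2. The upper and lower bounds meet at 2, so that is the treewidth.

2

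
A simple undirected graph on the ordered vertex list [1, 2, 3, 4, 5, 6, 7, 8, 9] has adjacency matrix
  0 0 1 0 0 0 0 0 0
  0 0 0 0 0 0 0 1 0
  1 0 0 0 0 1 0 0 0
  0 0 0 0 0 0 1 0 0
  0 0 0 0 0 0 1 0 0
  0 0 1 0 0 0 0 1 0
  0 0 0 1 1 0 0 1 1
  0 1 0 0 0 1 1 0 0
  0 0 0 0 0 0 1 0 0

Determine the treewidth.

1

A width-1 tree decomposition is:
Bags: B1 = {5, 7}  B2 = {7, 8}  B3 = {7, 9}  B4 = {6, 8}  B5 = {4, 7}  B6 = {3, 6}  B7 = {1, 3}  B8 = {2, 8}
Tree: B1–B2, B1–B3, B2–B4, B1–B5, B4–B6, B6–B7, B4–B8
Each bag holds 2 vertices, so the decomposition has width 1, which upper-bounds the treewidth. Any graph with an edge has treewidth ≥ 1, and G has the edge 7–5. Combining the bounds, tw(G) = 1.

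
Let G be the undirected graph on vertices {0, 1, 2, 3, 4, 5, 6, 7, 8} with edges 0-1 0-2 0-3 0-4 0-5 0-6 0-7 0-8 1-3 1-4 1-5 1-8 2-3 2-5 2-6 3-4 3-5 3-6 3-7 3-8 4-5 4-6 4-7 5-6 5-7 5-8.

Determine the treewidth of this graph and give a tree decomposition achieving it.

Treewidth 4.
One such decomposition:
Bags: B1 = {0, 1, 3, 5, 8}  B2 = {0, 1, 3, 4, 5}  B3 = {0, 3, 4, 5, 6}  B4 = {0, 3, 4, 5, 7}  B5 = {0, 2, 3, 5, 6}
Tree: B1–B2, B2–B3, B2–B4, B3–B5

Each bag holds 5 vertices, so the decomposition has width 4, which upper-bounds the treewidth. Conversely, {0, 1, 3, 5, 8} is a clique of size 5, and the vertices of any clique must share a bag in every tree decomposition; so some bag has ≥ 5 vertices and tw(G) ≥ 4. Hence tw(G) = 4 exactly.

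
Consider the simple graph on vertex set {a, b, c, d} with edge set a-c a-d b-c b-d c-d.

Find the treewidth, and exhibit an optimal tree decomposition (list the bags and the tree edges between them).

Treewidth 2.
One optimal decomposition is:
Bags: B1 = {b, c, d}  B2 = {a, c, d}
Tree: B1–B2

Every bag has size at most 3, so the width is 3 − 1 = 2 and tw(G) ≤ 2. On the other hand G contains the 3-clique {a, c, d}. A clique must lie in a single bag of any decomposition, so no decomposition can have width below 2. Therefore the treewidth is 2.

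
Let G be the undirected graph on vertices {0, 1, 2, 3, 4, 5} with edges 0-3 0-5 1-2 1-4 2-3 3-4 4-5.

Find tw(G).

2

A width-2 tree decomposition is:
Bags: B1 = {0, 4, 5}  B2 = {0, 3, 4}  B3 = {1, 3, 4}  B4 = {1, 2, 3}
Tree: B1–B2, B2–B3, B3–B4
Each bag holds 3 vertices, so the decomposition has width 2, which upper-bounds the treewidth. For the lower bound, G contains the cycle 5–0–3–4–5, so G is not a forest; only forests have treewidth ≤ 1, hence tw(G) ≥ 2. Hence tw(G) = 2 exactly.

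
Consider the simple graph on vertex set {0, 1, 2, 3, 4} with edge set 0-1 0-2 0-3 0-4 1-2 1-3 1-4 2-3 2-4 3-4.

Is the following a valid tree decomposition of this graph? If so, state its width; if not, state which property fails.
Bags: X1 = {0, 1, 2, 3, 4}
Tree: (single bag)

Every vertex of G appears in some bag (union = {0, 1, 2, 3, 4}); every edge is covered by a bag; and for each vertex v the set of bags containing v is connected in the bag tree. The decomposition is therefore valid. The largest bag has 5 vertices, so the width is 4.

Yes; width 4.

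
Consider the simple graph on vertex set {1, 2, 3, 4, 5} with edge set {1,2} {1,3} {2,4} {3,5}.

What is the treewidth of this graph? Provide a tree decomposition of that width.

Each bag holds 2 vertices, so the decomposition has width 1, which upper-bounds the treewidth. Any graph with an edge has treewidth ≥ 1, and G has the edge 4–2. The upper and lower bounds meet at 1, so that is the treewidth.

Treewidth 1.
One optimal decomposition is:
Bags: B1 = {2, 4}  B2 = {1, 2}  B3 = {1, 3}  B4 = {3, 5}
Tree: B1–B2, B2–B3, B3–B4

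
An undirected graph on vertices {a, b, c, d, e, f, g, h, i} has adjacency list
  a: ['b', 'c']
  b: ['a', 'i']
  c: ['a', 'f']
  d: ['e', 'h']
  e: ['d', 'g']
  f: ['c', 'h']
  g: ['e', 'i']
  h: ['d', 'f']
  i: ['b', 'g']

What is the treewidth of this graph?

2

A width-2 tree decomposition is:
Bags: B1 = {a, b, c}  B2 = {b, c, i}  B3 = {c, g, i}  B4 = {c, e, g}  B5 = {c, d, e}  B6 = {c, d, h}  B7 = {c, f, h}
Tree: B1–B2, B2–B3, B3–B4, B4–B5, B5–B6, B6–B7
The largest bag has 3 vertices, giving width 2; this decomposition certifies tw(G) ≤ 2. The edges c–a–b–i–g–e–d–h–f–c form a cycle, so G is not a tree and its treewidth is at least 2. Therefore the treewidth is 2.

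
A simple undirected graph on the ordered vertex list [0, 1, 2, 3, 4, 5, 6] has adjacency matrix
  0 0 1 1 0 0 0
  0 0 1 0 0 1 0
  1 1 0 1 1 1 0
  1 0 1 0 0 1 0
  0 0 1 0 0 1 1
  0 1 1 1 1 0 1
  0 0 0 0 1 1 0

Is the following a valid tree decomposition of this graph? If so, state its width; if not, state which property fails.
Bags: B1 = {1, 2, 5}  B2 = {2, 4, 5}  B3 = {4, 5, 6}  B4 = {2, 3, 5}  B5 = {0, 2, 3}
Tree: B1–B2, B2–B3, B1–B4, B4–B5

Yes; width 2.

Checking the three conditions: (i) the bags cover all of {0, 1, 2, 3, 4, 5, 6}; (ii) for each edge, some bag contains both endpoints; (iii) the bags containing any fixed vertex form a subtree. All hold, so the decomposition is valid with width 3 − 1 = 2.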